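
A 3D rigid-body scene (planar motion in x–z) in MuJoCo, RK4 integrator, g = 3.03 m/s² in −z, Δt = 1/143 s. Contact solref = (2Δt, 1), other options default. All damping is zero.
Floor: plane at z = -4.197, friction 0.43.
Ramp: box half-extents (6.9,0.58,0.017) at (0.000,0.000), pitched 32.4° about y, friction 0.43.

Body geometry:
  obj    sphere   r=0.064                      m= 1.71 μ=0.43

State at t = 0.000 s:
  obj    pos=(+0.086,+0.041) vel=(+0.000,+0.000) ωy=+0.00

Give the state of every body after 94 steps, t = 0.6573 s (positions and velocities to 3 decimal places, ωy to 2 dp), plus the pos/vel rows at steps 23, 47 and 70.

State at t = 0.6573 s:
  obj    pos=(+0.298,-0.093) vel=(+0.644,-0.409) ωy=+11.91

Key-timestep trajectory:
   step    t(s)  obj.x    obj.z    obj.vx   obj.vz 
     23  0.1608   +0.099  +0.033  +0.158  -0.100
     47  0.3287   +0.139  +0.008  +0.322  -0.204
     70  0.4895   +0.204  -0.033  +0.479  -0.304


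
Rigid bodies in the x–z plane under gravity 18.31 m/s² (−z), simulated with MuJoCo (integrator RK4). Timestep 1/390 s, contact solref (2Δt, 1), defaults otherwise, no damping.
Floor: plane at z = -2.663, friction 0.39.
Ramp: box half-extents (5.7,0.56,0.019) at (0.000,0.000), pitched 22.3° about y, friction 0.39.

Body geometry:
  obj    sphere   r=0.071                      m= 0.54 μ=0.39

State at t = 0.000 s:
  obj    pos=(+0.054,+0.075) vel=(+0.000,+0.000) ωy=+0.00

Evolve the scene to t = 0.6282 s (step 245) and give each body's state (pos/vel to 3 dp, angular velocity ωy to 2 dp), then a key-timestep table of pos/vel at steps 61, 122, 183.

State at t = 0.6282 s:
  obj    pos=(+0.960,-0.297) vel=(+2.885,-1.183) ωy=+43.90

Key-timestep trajectory:
   step    t(s)  obj.x    obj.z    obj.vx   obj.vz 
     61  0.1564   +0.110  +0.052  +0.718  -0.295
    122  0.3128   +0.279  -0.017  +1.436  -0.589
    183  0.4692   +0.560  -0.132  +2.155  -0.884


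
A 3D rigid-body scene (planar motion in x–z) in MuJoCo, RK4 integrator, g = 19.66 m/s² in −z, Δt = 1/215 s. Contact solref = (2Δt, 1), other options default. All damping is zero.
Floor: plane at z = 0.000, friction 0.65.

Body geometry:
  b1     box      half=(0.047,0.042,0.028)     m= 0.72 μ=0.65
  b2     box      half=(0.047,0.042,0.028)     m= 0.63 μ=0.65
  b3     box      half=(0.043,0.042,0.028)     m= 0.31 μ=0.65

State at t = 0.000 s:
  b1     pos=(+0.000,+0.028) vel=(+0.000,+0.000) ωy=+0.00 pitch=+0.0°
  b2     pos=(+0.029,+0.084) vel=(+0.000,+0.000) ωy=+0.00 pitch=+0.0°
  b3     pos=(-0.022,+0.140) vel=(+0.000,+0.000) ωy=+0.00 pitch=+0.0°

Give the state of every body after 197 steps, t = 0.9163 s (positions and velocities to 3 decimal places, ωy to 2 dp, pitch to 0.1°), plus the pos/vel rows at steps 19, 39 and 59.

State at t = 0.9163 s:
  b1     pos=(+0.000,+0.028) vel=(+0.000,+0.000) ωy=+0.00 pitch=+0.0°
  b2     pos=(+0.029,+0.084) vel=(+0.000,+0.000) ωy=+0.00 pitch=+0.0°
  b3     pos=(-0.124,+0.028) vel=(+0.000,+0.000) ωy=+0.00 pitch=+180.0°

Key-timestep trajectory:
   step    t(s)  b1.x    b1.z    b1.vx   b1.vz   b2.x    b2.z    b2.vx   b2.vz   b3.x    b3.z    b3.vx   b3.vz 
     19  0.0884   +0.000  +0.028  +0.000  +0.000   +0.029  +0.084  +0.001  +0.000   -0.028  +0.138  -0.159  -0.078
     39  0.1814   +0.000  +0.028  +0.002  -0.001   +0.029  +0.084  +0.002  -0.001   -0.053  +0.101  -0.542  -0.552
     59  0.2744   +0.000  +0.028  +0.000  +0.000   +0.029  +0.084  +0.000  +0.000   -0.119  +0.029  -0.991  -1.064


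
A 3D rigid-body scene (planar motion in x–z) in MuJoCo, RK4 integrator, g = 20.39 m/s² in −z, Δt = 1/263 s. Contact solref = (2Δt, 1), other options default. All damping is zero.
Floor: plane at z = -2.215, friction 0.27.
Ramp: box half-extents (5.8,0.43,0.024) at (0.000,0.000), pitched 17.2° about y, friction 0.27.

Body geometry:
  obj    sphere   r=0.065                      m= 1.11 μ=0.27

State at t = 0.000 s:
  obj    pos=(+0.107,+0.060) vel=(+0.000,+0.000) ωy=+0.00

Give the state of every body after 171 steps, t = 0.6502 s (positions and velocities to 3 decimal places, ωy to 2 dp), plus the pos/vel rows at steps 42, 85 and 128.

State at t = 0.6502 s:
  obj    pos=(+0.977,-0.209) vel=(+2.675,-0.828) ωy=+43.07

Key-timestep trajectory:
   step    t(s)  obj.x    obj.z    obj.vx   obj.vz 
     42  0.1597   +0.160  +0.044  +0.657  -0.203
     85  0.3232   +0.322  -0.006  +1.330  -0.412
    128  0.4867   +0.594  -0.091  +2.002  -0.620


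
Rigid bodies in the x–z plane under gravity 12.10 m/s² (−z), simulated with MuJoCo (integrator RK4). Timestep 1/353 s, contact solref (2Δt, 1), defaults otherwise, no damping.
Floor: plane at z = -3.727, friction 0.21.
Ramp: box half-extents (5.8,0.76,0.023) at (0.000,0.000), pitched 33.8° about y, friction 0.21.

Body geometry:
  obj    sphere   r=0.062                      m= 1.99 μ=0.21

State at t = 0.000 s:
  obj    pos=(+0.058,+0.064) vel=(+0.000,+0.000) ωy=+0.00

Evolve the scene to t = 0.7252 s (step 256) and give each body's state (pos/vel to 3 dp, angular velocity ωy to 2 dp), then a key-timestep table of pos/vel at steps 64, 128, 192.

State at t = 0.7252 s:
  obj    pos=(+1.109,-0.640) vel=(+2.898,-1.940) ωy=+56.23

Key-timestep trajectory:
   step    t(s)  obj.x    obj.z    obj.vx   obj.vz 
     64  0.1813   +0.124  +0.020  +0.725  -0.485
    128  0.3626   +0.321  -0.112  +1.449  -0.970
    192  0.5439   +0.649  -0.332  +2.173  -1.455


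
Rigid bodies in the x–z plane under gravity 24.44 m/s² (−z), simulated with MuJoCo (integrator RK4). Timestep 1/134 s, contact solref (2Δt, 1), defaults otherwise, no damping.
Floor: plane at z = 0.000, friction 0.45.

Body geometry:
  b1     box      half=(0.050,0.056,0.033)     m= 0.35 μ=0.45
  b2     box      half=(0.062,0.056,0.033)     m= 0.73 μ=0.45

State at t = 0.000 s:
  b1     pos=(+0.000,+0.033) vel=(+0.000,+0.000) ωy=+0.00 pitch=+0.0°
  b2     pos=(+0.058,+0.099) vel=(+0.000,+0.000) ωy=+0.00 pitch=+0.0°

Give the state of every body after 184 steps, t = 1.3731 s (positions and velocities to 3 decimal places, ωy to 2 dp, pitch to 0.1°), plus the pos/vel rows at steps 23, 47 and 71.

State at t = 1.3731 s:
  b1     pos=(+0.000,+0.033) vel=(+0.000,+0.000) ωy=+0.00 pitch=+0.0°
  b2     pos=(+0.219,+0.033) vel=(+0.000,+0.000) ωy=+0.00 pitch=+180.0°

Key-timestep trajectory:
   step    t(s)  b1.x    b1.z    b1.vx   b1.vz   b2.x    b2.z    b2.vx   b2.vz 
     23  0.1716   +0.000  +0.033  +0.000  +0.000   +0.102  +0.066  +0.613  -0.033
     47  0.3507   +0.000  +0.033  +0.000  +0.000   +0.151  +0.070  +0.078  +0.005
     71  0.5299   +0.000  +0.033  +0.000  +0.000   +0.186  +0.061  +0.520  -0.265


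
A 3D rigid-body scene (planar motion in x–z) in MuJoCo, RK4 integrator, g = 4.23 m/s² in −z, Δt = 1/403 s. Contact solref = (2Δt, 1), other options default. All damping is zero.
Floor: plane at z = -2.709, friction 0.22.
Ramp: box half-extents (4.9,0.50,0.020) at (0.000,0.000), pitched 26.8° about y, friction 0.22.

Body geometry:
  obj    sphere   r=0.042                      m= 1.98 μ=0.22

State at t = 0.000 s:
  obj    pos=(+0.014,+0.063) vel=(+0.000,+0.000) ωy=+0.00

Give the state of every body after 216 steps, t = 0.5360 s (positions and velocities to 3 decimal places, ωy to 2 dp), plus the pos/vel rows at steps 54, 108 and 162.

State at t = 0.5360 s:
  obj    pos=(+0.189,-0.026) vel=(+0.652,-0.329) ωy=+17.38

Key-timestep trajectory:
   step    t(s)  obj.x    obj.z    obj.vx   obj.vz 
     54  0.1340   +0.025  +0.057  +0.163  -0.082
    108  0.2680   +0.058  +0.040  +0.326  -0.165
    162  0.4020   +0.112  +0.013  +0.489  -0.247


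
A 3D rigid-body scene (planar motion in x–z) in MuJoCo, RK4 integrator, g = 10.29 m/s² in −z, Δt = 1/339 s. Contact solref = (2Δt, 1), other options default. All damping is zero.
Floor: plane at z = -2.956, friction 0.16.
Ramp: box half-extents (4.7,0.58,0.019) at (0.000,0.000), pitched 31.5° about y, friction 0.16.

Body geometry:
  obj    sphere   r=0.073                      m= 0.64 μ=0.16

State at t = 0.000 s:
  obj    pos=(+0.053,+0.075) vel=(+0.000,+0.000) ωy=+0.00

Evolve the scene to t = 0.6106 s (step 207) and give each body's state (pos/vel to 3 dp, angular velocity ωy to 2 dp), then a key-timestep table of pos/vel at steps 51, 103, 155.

State at t = 0.6106 s:
  obj    pos=(+0.686,-0.313) vel=(+2.073,-1.263) ωy=+29.29

Key-timestep trajectory:
   step    t(s)  obj.x    obj.z    obj.vx   obj.vz 
     51  0.1504   +0.092  +0.052  +0.515  -0.308
    103  0.3038   +0.210  -0.021  +1.033  -0.628
    155  0.4572   +0.408  -0.142  +1.552  -0.949


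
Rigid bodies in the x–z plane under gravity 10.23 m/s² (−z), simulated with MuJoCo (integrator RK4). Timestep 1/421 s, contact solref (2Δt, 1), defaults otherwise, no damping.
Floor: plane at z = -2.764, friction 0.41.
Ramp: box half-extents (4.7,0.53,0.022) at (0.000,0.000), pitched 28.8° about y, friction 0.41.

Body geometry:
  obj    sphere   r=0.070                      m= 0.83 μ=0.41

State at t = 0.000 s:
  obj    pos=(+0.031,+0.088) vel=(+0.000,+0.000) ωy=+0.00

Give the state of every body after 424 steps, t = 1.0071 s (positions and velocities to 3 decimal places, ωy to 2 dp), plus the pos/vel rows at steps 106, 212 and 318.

State at t = 1.0071 s:
  obj    pos=(+1.596,-0.772) vel=(+3.107,-1.708) ωy=+50.64

Key-timestep trajectory:
   step    t(s)  obj.x    obj.z    obj.vx   obj.vz 
    106  0.2518   +0.129  +0.034  +0.777  -0.427
    212  0.5036   +0.422  -0.127  +1.553  -0.854
    318  0.7553   +0.911  -0.396  +2.330  -1.281


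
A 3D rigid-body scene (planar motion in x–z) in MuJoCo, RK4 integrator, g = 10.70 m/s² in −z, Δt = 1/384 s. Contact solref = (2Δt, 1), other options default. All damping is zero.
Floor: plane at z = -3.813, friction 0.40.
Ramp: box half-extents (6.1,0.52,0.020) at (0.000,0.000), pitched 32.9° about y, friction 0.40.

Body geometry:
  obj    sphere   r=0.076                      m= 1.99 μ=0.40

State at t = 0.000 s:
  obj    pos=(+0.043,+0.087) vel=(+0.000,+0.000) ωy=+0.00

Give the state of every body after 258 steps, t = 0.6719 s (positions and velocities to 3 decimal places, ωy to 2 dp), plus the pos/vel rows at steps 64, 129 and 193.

State at t = 0.6719 s:
  obj    pos=(+0.830,-0.422) vel=(+2.342,-1.515) ωy=+36.70

Key-timestep trajectory:
   step    t(s)  obj.x    obj.z    obj.vx   obj.vz 
     64  0.1667   +0.091  +0.055  +0.581  -0.376
    129  0.3359   +0.240  -0.041  +1.171  -0.758
    193  0.5026   +0.483  -0.198  +1.752  -1.133


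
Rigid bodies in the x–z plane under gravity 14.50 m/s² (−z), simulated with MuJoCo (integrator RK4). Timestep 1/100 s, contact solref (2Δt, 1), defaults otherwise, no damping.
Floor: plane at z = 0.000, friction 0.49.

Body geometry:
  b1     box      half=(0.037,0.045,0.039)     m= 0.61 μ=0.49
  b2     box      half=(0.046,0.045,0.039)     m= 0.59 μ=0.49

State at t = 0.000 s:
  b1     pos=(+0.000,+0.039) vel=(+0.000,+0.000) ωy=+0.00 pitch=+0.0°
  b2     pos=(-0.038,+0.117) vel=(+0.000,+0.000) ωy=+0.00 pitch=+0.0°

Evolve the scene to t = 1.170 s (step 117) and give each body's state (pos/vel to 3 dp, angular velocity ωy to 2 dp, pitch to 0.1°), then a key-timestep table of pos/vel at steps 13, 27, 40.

State at t = 1.170 s:
  b1     pos=(+0.000,+0.039) vel=(+0.000,+0.000) ωy=+0.00 pitch=+0.0°
  b2     pos=(-0.088,+0.046) vel=(+0.000,+0.000) ωy=+0.00 pitch=-90.0°

Key-timestep trajectory:
   step    t(s)  b1.x    b1.z    b1.vx   b1.vz   b2.x    b2.z    b2.vx   b2.vz 
     13  0.1300   +0.000  +0.039  +0.000  +0.001   -0.040  +0.117  -0.045  -0.002
     27  0.2700   +0.000  +0.039  +0.001  +0.000   -0.060  +0.110  -0.287  -0.194
     40  0.4000   +0.000  +0.039  +0.000  +0.000   -0.091  +0.039  +0.088  +0.170


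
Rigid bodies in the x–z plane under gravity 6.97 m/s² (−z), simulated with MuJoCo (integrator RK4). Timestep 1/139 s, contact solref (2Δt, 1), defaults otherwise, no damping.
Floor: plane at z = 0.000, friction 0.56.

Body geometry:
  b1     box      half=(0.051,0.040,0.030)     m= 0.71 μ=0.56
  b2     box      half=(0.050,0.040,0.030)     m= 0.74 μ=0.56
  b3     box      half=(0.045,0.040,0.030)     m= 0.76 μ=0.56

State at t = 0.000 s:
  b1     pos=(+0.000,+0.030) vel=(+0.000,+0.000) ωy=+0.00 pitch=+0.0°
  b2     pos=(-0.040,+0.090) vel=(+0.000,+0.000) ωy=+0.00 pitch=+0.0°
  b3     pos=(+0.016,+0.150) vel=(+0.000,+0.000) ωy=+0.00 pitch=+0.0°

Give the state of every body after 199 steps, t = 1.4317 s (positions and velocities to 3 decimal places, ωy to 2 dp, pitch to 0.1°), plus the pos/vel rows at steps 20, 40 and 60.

State at t = 1.4317 s:
  b1     pos=(+0.000,+0.030) vel=(+0.000,+0.000) ωy=+0.00 pitch=+0.0°
  b2     pos=(-0.040,+0.090) vel=(+0.000,+0.000) ωy=+0.00 pitch=+0.0°
  b3     pos=(+0.126,+0.030) vel=(+0.000,+0.000) ωy=+0.00 pitch=+180.0°

Key-timestep trajectory:
   step    t(s)  b1.x    b1.z    b1.vx   b1.vz   b2.x    b2.z    b2.vx   b2.vz   b3.x    b3.z    b3.vx   b3.vz 
     20  0.1439   +0.000  +0.030  +0.000  +0.000   -0.040  +0.090  -0.001  +0.000   +0.024  +0.147  +0.122  -0.058
     40  0.2878   +0.000  +0.030  -0.003  -0.001   -0.040  +0.090  -0.003  -0.001   +0.050  +0.107  +0.392  -0.186
     60  0.4317   +0.000  +0.030  +0.000  +0.000   -0.040  +0.090  +0.000  +0.000   +0.115  +0.051  +0.451  -0.857


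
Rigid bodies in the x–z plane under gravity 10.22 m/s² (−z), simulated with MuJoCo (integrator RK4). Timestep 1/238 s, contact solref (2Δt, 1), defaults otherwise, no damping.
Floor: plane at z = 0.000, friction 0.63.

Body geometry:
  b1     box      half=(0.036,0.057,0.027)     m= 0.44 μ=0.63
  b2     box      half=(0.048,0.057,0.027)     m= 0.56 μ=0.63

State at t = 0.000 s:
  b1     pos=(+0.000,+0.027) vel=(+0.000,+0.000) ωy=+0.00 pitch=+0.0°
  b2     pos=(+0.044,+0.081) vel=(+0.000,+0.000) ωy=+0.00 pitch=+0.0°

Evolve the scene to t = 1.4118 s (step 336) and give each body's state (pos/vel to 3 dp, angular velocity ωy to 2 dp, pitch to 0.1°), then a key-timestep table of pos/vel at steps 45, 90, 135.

State at t = 1.4118 s:
  b1     pos=(+0.000,+0.027) vel=(+0.000,+0.000) ωy=+0.00 pitch=+0.0°
  b2     pos=(+0.091,+0.048) vel=(+0.000,+0.000) ωy=+0.00 pitch=+90.0°

Key-timestep trajectory:
   step    t(s)  b1.x    b1.z    b1.vx   b1.vz   b2.x    b2.z    b2.vx   b2.vz 
     45  0.1891   +0.000  +0.027  +0.000  +0.000   +0.067  +0.054  +0.249  -0.324
     90  0.3782   +0.000  +0.027  +0.000  +0.000   +0.105  +0.054  +0.005  +0.001
    135  0.5672   +0.000  +0.027  +0.000  +0.000   +0.086  +0.050  +0.018  -0.008


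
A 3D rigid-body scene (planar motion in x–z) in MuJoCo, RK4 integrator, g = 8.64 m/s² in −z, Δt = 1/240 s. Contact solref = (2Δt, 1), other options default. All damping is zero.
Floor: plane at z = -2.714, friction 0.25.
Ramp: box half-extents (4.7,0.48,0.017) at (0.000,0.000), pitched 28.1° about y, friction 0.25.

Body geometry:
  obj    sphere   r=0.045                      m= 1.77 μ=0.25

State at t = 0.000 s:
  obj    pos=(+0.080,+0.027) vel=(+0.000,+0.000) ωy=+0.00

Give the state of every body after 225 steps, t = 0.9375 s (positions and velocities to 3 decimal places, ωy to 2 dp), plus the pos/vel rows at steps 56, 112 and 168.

State at t = 0.9375 s:
  obj    pos=(+1.207,-0.574) vel=(+2.404,-1.284) ωy=+60.55

Key-timestep trajectory:
   step    t(s)  obj.x    obj.z    obj.vx   obj.vz 
     56  0.2333   +0.150  -0.010  +0.598  -0.320
    112  0.4667   +0.359  -0.122  +1.197  -0.639
    168  0.7000   +0.709  -0.308  +1.795  -0.958


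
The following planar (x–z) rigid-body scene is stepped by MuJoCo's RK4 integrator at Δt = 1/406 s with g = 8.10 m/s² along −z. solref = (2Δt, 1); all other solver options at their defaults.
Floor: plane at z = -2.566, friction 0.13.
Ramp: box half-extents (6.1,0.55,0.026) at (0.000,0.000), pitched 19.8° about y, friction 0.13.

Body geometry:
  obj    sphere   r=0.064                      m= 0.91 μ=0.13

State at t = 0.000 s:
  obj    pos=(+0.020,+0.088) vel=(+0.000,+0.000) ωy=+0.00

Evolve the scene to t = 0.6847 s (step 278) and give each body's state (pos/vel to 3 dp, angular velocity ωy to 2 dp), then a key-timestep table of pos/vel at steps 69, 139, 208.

State at t = 0.6847 s:
  obj    pos=(+0.452,-0.067) vel=(+1.263,-0.455) ωy=+20.96

Key-timestep trajectory:
   step    t(s)  obj.x    obj.z    obj.vx   obj.vz 
     69  0.1700   +0.047  +0.079  +0.313  -0.113
    139  0.3424   +0.128  +0.049  +0.631  -0.227
    208  0.5123   +0.262  +0.001  +0.945  -0.340


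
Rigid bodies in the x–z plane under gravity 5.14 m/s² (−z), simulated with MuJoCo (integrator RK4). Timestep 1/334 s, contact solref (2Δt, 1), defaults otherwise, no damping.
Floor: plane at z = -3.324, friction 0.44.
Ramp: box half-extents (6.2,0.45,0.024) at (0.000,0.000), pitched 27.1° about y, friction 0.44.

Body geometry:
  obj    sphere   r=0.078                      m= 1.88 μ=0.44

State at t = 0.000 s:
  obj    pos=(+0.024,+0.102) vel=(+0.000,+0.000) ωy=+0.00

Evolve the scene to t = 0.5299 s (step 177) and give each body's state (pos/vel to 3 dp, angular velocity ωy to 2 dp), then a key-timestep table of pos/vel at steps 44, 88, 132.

State at t = 0.5299 s:
  obj    pos=(+0.233,-0.005) vel=(+0.789,-0.404) ωy=+11.36

Key-timestep trajectory:
   step    t(s)  obj.x    obj.z    obj.vx   obj.vz 
     44  0.1317   +0.037  +0.096  +0.196  -0.100
     88  0.2635   +0.076  +0.076  +0.392  -0.201
    132  0.3952   +0.140  +0.043  +0.588  -0.301


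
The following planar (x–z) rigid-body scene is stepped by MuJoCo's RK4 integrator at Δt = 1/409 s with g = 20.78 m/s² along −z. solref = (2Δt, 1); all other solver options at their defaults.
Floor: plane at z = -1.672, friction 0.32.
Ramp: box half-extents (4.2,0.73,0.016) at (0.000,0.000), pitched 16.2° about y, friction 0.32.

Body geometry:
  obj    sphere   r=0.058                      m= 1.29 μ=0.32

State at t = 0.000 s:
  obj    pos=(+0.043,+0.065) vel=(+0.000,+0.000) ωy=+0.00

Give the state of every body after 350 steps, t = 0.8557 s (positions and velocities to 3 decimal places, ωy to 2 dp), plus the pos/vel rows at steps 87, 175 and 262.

State at t = 0.8557 s:
  obj    pos=(+1.499,-0.358) vel=(+3.403,-0.989) ωy=+61.09

Key-timestep trajectory:
   step    t(s)  obj.x    obj.z    obj.vx   obj.vz 
     87  0.2127   +0.133  +0.038  +0.846  -0.246
    175  0.4279   +0.407  -0.041  +1.702  -0.494
    262  0.6406   +0.859  -0.172  +2.547  -0.740


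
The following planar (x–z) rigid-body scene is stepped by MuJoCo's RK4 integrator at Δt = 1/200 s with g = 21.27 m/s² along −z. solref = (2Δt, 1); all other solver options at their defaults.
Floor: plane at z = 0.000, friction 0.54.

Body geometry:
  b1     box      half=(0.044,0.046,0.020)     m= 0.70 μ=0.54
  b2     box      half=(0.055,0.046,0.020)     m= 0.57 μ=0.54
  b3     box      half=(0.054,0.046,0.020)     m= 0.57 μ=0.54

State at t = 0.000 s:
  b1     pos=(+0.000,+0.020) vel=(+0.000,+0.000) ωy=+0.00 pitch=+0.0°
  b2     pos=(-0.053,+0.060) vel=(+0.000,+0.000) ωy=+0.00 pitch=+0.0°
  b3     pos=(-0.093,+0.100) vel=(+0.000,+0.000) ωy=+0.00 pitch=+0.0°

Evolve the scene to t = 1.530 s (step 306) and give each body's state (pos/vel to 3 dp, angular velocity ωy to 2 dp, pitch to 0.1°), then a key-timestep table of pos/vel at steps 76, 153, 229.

State at t = 1.530 s:
  b1     pos=(+0.001,+0.020) vel=(+0.001,+0.000) ωy=+0.00 pitch=+0.0°
  b2     pos=(-0.062,+0.050) vel=(+0.000,+0.000) ωy=+0.01 pitch=-38.8°
  b3     pos=(-0.127,+0.049) vel=(-0.001,+0.000) ωy=+0.01 pitch=-38.8°

Key-timestep trajectory:
   step    t(s)  b1.x    b1.z    b1.vx   b1.vz   b2.x    b2.z    b2.vx   b2.vz   b3.x    b3.z    b3.vx   b3.vz 
     76  0.3800   +0.000  +0.020  +0.001  +0.000   -0.062  +0.051  +0.000  +0.000   -0.126  +0.050  -0.001  +0.000
    153  0.7650   +0.001  +0.020  +0.001  +0.000   -0.062  +0.050  +0.000  +0.000   -0.126  +0.050  -0.001  +0.000
    229  1.1450   +0.001  +0.020  +0.001  +0.000   -0.062  +0.050  +0.000  +0.000   -0.126  +0.050  -0.001  +0.000


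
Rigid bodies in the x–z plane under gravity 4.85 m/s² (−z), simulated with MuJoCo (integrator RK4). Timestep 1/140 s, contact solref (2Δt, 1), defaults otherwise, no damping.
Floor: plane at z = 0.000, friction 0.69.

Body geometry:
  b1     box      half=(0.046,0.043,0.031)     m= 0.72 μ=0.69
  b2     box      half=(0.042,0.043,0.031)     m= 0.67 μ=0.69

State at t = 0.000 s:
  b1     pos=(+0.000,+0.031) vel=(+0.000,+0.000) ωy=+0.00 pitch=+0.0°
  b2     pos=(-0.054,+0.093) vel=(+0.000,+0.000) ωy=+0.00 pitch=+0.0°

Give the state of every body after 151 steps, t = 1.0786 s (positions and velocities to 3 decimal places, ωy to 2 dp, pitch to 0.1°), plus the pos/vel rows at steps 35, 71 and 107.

State at t = 1.0786 s:
  b1     pos=(+0.000,+0.031) vel=(+0.000,+0.000) ωy=+0.00 pitch=+0.0°
  b2     pos=(-0.094,+0.042) vel=(+0.000,+0.000) ωy=+0.00 pitch=-90.0°

Key-timestep trajectory:
   step    t(s)  b1.x    b1.z    b1.vx   b1.vz   b2.x    b2.z    b2.vx   b2.vz 
     35  0.2500   +0.000  +0.031  +0.000  +0.000   -0.076  +0.074  -0.159  -0.310
     71  0.5071   +0.000  +0.031  +0.000  +0.000   -0.114  +0.051  -0.033  +0.007
    107  0.7643   +0.000  +0.031  +0.000  +0.000   -0.095  +0.042  +0.207  -0.140


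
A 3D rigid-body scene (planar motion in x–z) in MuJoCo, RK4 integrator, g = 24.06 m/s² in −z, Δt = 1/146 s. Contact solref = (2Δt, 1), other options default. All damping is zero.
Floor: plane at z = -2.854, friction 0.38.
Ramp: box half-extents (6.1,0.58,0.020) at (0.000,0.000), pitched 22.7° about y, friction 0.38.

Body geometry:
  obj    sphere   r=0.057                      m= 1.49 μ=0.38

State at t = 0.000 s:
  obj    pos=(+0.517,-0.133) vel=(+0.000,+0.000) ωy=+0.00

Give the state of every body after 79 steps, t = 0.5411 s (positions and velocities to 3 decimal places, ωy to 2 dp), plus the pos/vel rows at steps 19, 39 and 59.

State at t = 0.5411 s:
  obj    pos=(+1.413,-0.508) vel=(+3.310,-1.385) ωy=+62.94

Key-timestep trajectory:
   step    t(s)  obj.x    obj.z    obj.vx   obj.vz 
     19  0.1301   +0.569  -0.155  +0.797  -0.333
     39  0.2671   +0.735  -0.224  +1.635  -0.684
     59  0.4041   +1.017  -0.342  +2.473  -1.034


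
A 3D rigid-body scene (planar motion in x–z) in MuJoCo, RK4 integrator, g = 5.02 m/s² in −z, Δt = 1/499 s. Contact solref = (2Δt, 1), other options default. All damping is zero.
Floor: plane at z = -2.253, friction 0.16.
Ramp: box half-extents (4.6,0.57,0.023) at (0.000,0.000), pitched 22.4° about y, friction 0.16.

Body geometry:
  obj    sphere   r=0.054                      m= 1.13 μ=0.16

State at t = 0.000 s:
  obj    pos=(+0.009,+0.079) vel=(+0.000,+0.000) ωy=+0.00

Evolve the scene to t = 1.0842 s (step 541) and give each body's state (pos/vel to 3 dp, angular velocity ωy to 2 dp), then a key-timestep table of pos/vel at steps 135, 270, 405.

State at t = 1.0842 s:
  obj    pos=(+0.752,-0.227) vel=(+1.370,-0.565) ωy=+27.43

Key-timestep trajectory:
   step    t(s)  obj.x    obj.z    obj.vx   obj.vz 
    135  0.2705   +0.056  +0.060  +0.342  -0.141
    270  0.5411   +0.194  +0.003  +0.684  -0.282
    405  0.8116   +0.425  -0.092  +1.025  -0.423


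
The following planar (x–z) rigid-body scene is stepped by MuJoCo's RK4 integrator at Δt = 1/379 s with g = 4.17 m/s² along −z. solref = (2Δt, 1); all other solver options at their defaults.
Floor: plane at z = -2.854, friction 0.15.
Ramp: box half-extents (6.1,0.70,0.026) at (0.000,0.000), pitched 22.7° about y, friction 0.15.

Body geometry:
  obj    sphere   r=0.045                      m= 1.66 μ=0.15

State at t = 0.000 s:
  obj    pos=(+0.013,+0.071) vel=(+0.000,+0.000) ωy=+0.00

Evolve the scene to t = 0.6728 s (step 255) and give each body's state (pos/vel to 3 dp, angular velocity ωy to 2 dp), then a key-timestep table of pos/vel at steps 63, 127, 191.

State at t = 0.6728 s:
  obj    pos=(+0.253,-0.029) vel=(+0.714,-0.298) ωy=+17.18

Key-timestep trajectory:
   step    t(s)  obj.x    obj.z    obj.vx   obj.vz 
     63  0.1662   +0.028  +0.065  +0.176  -0.074
    127  0.3351   +0.073  +0.047  +0.355  -0.149
    191  0.5040   +0.148  +0.015  +0.534  -0.224


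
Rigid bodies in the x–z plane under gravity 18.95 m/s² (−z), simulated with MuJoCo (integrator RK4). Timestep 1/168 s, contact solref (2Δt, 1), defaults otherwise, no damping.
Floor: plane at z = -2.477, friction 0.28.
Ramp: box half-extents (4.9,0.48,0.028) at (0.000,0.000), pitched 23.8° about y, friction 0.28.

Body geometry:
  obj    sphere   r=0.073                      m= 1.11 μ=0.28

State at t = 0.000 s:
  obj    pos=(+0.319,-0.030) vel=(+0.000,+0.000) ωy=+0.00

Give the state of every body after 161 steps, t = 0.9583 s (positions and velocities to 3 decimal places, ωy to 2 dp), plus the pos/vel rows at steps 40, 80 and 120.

State at t = 0.9583 s:
  obj    pos=(+2.614,-1.043) vel=(+4.790,-2.112) ωy=+71.69

Key-timestep trajectory:
   step    t(s)  obj.x    obj.z    obj.vx   obj.vz 
     40  0.2381   +0.461  -0.093  +1.190  -0.525
     80  0.4762   +0.886  -0.280  +2.380  -1.050
    120  0.7143   +1.594  -0.593  +3.570  -1.575


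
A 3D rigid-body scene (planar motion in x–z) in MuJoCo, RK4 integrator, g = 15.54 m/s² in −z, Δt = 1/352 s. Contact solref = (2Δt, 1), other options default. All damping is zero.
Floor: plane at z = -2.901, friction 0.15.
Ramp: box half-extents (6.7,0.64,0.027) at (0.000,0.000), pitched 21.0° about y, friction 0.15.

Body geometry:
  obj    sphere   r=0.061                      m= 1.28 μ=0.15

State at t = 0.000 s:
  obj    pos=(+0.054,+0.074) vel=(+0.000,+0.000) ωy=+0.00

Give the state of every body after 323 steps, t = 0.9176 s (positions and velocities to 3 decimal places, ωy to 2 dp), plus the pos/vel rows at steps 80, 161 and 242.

State at t = 0.9176 s:
  obj    pos=(+1.618,-0.527) vel=(+3.408,-1.308) ωy=+59.83

Key-timestep trajectory:
   step    t(s)  obj.x    obj.z    obj.vx   obj.vz 
     80  0.2273   +0.150  +0.037  +0.844  -0.324
    161  0.4574   +0.442  -0.076  +1.699  -0.652
    242  0.6875   +0.932  -0.263  +2.553  -0.980


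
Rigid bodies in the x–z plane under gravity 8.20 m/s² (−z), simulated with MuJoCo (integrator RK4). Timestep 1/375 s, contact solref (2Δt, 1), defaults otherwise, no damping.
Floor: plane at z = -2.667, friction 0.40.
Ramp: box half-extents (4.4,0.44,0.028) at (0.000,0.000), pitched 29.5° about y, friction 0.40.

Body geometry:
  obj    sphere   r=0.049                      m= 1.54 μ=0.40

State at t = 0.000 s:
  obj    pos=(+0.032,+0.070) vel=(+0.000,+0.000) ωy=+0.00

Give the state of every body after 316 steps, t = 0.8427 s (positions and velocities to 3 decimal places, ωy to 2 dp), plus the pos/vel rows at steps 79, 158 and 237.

State at t = 0.8427 s:
  obj    pos=(+0.923,-0.434) vel=(+2.115,-1.197) ωy=+49.59

Key-timestep trajectory:
   step    t(s)  obj.x    obj.z    obj.vx   obj.vz 
     79  0.2107   +0.088  +0.039  +0.529  -0.299
    158  0.4213   +0.255  -0.056  +1.058  -0.598
    237  0.6320   +0.534  -0.213  +1.587  -0.898


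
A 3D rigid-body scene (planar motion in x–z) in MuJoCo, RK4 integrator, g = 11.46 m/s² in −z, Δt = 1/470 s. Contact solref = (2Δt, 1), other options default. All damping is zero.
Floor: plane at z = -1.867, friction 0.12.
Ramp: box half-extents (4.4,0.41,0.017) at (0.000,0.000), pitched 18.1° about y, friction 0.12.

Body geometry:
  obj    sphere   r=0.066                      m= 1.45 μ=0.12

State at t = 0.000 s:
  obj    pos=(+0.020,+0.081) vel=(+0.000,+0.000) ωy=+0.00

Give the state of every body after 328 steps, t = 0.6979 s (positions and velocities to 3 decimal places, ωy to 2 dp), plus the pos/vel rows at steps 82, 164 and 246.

State at t = 0.6979 s:
  obj    pos=(+0.609,-0.112) vel=(+1.687,-0.551) ωy=+26.89

Key-timestep trajectory:
   step    t(s)  obj.x    obj.z    obj.vx   obj.vz 
     82  0.1745   +0.057  +0.069  +0.422  -0.138
    164  0.3489   +0.167  +0.033  +0.844  -0.276
    246  0.5234   +0.351  -0.027  +1.265  -0.414


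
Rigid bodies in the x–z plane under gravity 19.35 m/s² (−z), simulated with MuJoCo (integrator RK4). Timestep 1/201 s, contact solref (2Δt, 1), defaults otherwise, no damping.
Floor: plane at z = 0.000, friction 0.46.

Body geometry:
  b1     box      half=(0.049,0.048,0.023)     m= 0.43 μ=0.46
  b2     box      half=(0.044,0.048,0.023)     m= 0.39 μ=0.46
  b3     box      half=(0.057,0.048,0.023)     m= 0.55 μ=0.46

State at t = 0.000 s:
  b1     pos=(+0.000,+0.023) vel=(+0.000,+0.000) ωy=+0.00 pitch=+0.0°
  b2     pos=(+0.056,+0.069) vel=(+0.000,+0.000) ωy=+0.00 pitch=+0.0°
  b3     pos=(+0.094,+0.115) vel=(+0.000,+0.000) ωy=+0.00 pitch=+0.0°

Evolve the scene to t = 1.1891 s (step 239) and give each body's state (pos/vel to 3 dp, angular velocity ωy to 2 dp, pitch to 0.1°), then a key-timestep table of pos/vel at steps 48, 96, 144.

State at t = 1.1891 s:
  b1     pos=(+0.000,+0.023) vel=(+0.000,+0.000) ωy=+0.00 pitch=+0.0°
  b2     pos=(+0.099,+0.044) vel=(+0.000,+0.000) ωy=+0.00 pitch=+90.0°
  b3     pos=(+0.178,+0.057) vel=(+0.000,+0.000) ωy=+0.00 pitch=+90.0°

Key-timestep trajectory:
   step    t(s)  b1.x    b1.z    b1.vx   b1.vz   b2.x    b2.z    b2.vx   b2.vz   b3.x    b3.z    b3.vx   b3.vz 
     48  0.2388   +0.000  +0.023  +0.000  +0.000   +0.097  +0.044  +0.205  -0.096   +0.155  +0.061  +0.222  +0.004
     96  0.4776   +0.000  +0.023  +0.000  +0.000   +0.098  +0.044  +0.000  +0.000   +0.191  +0.061  -0.086  -0.014
    144  0.7164   +0.000  +0.023  +0.000  +0.000   +0.099  +0.044  +0.000  +0.000   +0.182  +0.058  +0.000  +0.005


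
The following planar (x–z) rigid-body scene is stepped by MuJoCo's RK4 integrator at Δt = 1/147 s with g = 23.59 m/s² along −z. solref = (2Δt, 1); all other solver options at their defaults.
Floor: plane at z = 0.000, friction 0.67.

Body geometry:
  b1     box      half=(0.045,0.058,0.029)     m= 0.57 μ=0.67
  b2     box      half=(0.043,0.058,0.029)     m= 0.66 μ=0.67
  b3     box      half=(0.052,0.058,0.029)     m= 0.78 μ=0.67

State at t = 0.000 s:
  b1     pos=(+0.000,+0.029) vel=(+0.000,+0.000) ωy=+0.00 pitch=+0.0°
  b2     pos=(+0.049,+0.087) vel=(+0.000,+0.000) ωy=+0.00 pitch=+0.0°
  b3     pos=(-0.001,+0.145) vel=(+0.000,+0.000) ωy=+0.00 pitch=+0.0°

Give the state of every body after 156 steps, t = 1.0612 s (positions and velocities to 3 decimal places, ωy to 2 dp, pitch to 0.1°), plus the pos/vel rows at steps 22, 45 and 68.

State at t = 1.0612 s:
  b1     pos=(+0.000,+0.029) vel=(+0.000,+0.000) ωy=+0.00 pitch=+0.0°
  b2     pos=(+0.088,+0.043) vel=(+0.000,+0.000) ωy=+0.00 pitch=+90.0°
  b3     pos=(-0.123,+0.029) vel=(+0.000,+0.000) ωy=+0.00 pitch=+180.0°

Key-timestep trajectory:
   step    t(s)  b1.x    b1.z    b1.vx   b1.vz   b2.x    b2.z    b2.vx   b2.vz   b3.x    b3.z    b3.vx   b3.vz 
     22  0.1497   +0.000  +0.029  +0.003  -0.003   +0.050  +0.087  +0.055  -0.012   -0.032  +0.112  -0.554  -0.108
     45  0.3061   +0.000  +0.029  +0.000  +0.000   +0.094  +0.041  +0.307  +0.254   -0.125  +0.022  +0.086  +0.305
     68  0.4626   +0.000  +0.029  +0.000  +0.000   +0.085  +0.043  -0.055  +0.081   -0.123  +0.029  +0.000  +0.000


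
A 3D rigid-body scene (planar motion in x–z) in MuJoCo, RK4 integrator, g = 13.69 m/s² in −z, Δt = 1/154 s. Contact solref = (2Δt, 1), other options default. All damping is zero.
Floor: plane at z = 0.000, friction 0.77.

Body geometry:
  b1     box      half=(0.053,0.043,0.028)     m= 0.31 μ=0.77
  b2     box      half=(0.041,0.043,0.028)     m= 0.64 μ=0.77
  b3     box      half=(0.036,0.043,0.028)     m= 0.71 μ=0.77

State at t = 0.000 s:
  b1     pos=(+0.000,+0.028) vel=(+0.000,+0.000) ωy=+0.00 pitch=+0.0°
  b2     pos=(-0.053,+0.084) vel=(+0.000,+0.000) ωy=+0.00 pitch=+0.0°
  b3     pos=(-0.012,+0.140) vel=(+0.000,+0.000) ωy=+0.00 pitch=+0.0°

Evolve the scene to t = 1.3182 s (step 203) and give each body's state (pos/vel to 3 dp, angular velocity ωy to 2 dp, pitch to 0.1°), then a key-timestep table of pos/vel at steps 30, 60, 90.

State at t = 1.3182 s:
  b1     pos=(+0.000,+0.028) vel=(+0.000,+0.000) ωy=+0.00 pitch=+0.0°
  b2     pos=(-0.089,+0.041) vel=(+0.000,+0.000) ωy=+0.00 pitch=-90.0°
  b3     pos=(+0.023,+0.092) vel=(+0.000,+0.000) ωy=+0.00 pitch=+90.0°

Key-timestep trajectory:
   step    t(s)  b1.x    b1.z    b1.vx   b1.vz   b2.x    b2.z    b2.vx   b2.vz   b3.x    b3.z    b3.vx   b3.vz 
     30  0.1948   +0.000  +0.028  -0.001  +0.000   -0.053  +0.084  -0.001  +0.002   -0.009  +0.139  +0.047  -0.004
     60  0.3896   +0.000  +0.028  +0.017  -0.013   -0.054  +0.084  -0.001  -0.001   +0.025  +0.087  +0.083  -0.232
     90  0.5844   +0.000  +0.028  +0.001  +0.000   -0.070  +0.078  -0.228  -0.177   +0.023  +0.092  +0.002  +0.000


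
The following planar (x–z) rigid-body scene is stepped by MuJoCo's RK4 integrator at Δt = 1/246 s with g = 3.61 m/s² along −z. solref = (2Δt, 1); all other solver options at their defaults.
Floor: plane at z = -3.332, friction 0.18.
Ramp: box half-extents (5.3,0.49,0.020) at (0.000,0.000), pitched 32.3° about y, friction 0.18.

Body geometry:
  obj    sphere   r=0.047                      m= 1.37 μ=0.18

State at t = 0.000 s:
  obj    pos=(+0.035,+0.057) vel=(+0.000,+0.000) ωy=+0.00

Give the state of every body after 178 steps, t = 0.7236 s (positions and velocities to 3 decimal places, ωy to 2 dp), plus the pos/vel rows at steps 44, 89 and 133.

State at t = 0.7236 s:
  obj    pos=(+0.341,-0.136) vel=(+0.845,-0.532) ωy=+21.10

Key-timestep trajectory:
   step    t(s)  obj.x    obj.z    obj.vx   obj.vz 
     44  0.1789   +0.054  +0.045  +0.210  -0.131
     89  0.3618   +0.112  +0.009  +0.423  -0.266
    133  0.5407   +0.206  -0.051  +0.632  -0.398


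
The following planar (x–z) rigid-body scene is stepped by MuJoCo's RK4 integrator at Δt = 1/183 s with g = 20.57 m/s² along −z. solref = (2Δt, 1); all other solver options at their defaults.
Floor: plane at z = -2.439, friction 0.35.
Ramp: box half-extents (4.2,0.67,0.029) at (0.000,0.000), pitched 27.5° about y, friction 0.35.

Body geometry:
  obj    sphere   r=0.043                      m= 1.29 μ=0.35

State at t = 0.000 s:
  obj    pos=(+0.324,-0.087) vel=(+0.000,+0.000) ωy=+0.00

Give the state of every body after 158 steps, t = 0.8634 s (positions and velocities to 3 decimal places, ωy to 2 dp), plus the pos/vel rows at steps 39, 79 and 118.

State at t = 0.8634 s:
  obj    pos=(+2.567,-1.255) vel=(+5.195,-2.704) ωy=+136.20

Key-timestep trajectory:
   step    t(s)  obj.x    obj.z    obj.vx   obj.vz 
     39  0.2131   +0.461  -0.159  +1.282  -0.668
     79  0.4317   +0.885  -0.379  +2.598  -1.352
    118  0.6448   +1.575  -0.739  +3.880  -2.020


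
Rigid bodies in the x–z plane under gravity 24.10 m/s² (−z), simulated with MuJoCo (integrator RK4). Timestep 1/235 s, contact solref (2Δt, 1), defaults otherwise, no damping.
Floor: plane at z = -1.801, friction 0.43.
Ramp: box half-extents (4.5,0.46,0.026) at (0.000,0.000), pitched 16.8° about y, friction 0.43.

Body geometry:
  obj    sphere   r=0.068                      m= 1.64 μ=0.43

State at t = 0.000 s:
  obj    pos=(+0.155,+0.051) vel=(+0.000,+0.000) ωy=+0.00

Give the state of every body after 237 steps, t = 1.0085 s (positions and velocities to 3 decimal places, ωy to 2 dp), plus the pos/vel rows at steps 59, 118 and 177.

State at t = 1.0085 s:
  obj    pos=(+2.577,-0.680) vel=(+4.803,-1.450) ωy=+73.78

Key-timestep trajectory:
   step    t(s)  obj.x    obj.z    obj.vx   obj.vz 
     59  0.2511   +0.305  +0.006  +1.196  -0.361
    118  0.5021   +0.756  -0.130  +2.392  -0.722
    177  0.7532   +1.506  -0.357  +3.587  -1.083


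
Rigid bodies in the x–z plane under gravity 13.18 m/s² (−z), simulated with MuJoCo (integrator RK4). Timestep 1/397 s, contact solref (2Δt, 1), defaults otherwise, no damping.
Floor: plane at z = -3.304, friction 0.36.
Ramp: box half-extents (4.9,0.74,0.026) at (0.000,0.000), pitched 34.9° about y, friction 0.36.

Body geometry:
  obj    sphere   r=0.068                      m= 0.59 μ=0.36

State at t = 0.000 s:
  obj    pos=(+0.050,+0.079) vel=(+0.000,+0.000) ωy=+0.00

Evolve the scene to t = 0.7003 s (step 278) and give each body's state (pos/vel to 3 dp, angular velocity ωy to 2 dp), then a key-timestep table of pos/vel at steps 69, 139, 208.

State at t = 0.7003 s:
  obj    pos=(+1.134,-0.676) vel=(+3.094,-2.158) ωy=+55.46

Key-timestep trajectory:
   step    t(s)  obj.x    obj.z    obj.vx   obj.vz 
     69  0.1738   +0.117  +0.033  +0.768  -0.536
    139  0.3501   +0.321  -0.109  +1.547  -1.079
    208  0.5239   +0.657  -0.344  +2.315  -1.615


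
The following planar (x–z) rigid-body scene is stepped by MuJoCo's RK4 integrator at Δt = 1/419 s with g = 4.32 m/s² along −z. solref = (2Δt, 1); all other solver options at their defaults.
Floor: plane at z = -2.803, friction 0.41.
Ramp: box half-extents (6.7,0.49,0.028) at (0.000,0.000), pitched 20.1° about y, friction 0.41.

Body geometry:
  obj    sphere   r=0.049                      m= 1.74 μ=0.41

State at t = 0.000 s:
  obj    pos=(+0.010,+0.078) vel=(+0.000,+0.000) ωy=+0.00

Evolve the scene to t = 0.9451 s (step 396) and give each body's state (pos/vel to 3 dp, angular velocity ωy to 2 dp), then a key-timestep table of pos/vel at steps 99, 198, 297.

State at t = 0.9451 s:
  obj    pos=(+0.455,-0.084) vel=(+0.941,-0.344) ωy=+20.45

Key-timestep trajectory:
   step    t(s)  obj.x    obj.z    obj.vx   obj.vz 
     99  0.2363   +0.038  +0.068  +0.235  -0.086
    198  0.4726   +0.121  +0.038  +0.471  -0.172
    297  0.7088   +0.260  -0.013  +0.706  -0.258


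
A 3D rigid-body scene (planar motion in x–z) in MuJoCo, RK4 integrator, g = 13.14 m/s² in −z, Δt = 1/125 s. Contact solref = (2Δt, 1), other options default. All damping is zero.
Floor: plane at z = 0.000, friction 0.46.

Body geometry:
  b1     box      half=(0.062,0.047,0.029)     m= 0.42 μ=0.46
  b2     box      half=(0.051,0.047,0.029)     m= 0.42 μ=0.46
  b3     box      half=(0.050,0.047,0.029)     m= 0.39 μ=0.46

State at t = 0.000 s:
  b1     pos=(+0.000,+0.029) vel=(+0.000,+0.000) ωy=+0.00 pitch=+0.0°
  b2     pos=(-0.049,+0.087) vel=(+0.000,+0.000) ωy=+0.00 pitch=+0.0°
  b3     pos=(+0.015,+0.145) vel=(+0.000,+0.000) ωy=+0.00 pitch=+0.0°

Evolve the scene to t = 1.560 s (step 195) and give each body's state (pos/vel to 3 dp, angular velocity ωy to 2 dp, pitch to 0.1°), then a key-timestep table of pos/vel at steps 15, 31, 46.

State at t = 1.560 s:
  b1     pos=(+0.000,+0.029) vel=(+0.000,+0.000) ωy=+0.00 pitch=+0.0°
  b2     pos=(-0.049,+0.087) vel=(+0.000,+0.000) ωy=+0.00 pitch=+0.0°
  b3     pos=(+0.136,+0.029) vel=(+0.000,+0.000) ωy=+0.00 pitch=+180.0°

Key-timestep trajectory:
   step    t(s)  b1.x    b1.z    b1.vx   b1.vz   b2.x    b2.z    b2.vx   b2.vz   b3.x    b3.z    b3.vx   b3.vz 
     15  0.1200   +0.000  +0.029  +0.000  +0.000   -0.049  +0.087  +0.000  +0.001   +0.031  +0.129  +0.238  -0.419
     31  0.2480   +0.000  +0.029  +0.000  +0.000   -0.049  +0.087  +0.000  +0.000   +0.084  +0.103  +0.525  -0.212
     46  0.3680   +0.000  +0.029  +0.000  +0.000   -0.049  +0.087  +0.000  +0.000   +0.138  +0.022  -0.017  +0.172


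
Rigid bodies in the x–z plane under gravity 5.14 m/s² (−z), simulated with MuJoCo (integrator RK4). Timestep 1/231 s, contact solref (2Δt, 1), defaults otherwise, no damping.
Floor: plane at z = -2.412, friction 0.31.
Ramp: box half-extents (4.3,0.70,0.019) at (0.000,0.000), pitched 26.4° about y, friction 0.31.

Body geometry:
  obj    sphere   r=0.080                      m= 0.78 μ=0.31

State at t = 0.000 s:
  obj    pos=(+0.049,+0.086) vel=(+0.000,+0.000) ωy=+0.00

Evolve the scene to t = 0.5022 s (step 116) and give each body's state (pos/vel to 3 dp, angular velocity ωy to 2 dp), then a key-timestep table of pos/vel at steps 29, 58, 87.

State at t = 0.5022 s:
  obj    pos=(+0.233,-0.005) vel=(+0.734,-0.365) ωy=+10.24

Key-timestep trajectory:
   step    t(s)  obj.x    obj.z    obj.vx   obj.vz 
     29  0.1255   +0.061  +0.080  +0.184  -0.091
     58  0.2511   +0.095  +0.063  +0.367  -0.182
     87  0.3766   +0.153  +0.035  +0.551  -0.273
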